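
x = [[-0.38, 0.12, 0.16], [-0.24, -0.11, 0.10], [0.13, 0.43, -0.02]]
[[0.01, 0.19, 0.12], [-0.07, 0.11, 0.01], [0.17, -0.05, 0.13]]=x @ [[-0.03, -0.49, -0.13], [0.38, 0.03, 0.34], [-0.31, -0.01, 0.20]]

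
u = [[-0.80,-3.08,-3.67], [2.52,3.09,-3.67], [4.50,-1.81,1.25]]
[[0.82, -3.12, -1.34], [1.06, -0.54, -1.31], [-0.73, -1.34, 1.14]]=u @ [[-0.06, -0.21, 0.12], [0.07, 0.53, -0.06], [-0.27, 0.45, 0.39]]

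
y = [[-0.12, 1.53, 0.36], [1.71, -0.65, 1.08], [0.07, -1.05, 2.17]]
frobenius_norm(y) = 3.58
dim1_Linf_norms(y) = [1.53, 1.71, 2.17]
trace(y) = 1.40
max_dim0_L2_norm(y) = 2.45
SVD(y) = [[-0.19,  0.94,  0.28],[0.62,  -0.11,  0.78],[0.76,  0.32,  -0.57]] @ diag([2.932043328732491, 1.5148937049753086, 1.3865132459019225]) @ [[0.39,-0.51,0.77], [-0.18,0.78,0.6], [0.9,0.37,-0.21]]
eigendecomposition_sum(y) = [[(-0.91+0j), (0.96-0j), (-0.17+0j)],[1.00-0.00j, -1.05+0.00j, (0.19-0j)],[(0.27-0j), -0.29+0.00j, 0.05-0.00j]] + [[0.39+0.28j, 0.29+0.48j, 0.27-0.85j], [0.36+0.37j, 0.20+0.56j, 0.44-0.83j], [-0.10+0.57j, (-0.38+0.56j), 1.06-0.14j]] + [[0.39-0.28j, (0.29-0.48j), 0.27+0.85j], [0.36-0.37j, 0.20-0.56j, 0.44+0.83j], [-0.10-0.57j, -0.38-0.56j, 1.06+0.14j]]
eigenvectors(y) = [[0.66+0.00j, (-0.22+0.48j), -0.22-0.48j], [(-0.73+0j), (-0.33+0.45j), -0.33-0.45j], [-0.20+0.00j, (-0.64+0j), (-0.64-0j)]]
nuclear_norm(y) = 5.83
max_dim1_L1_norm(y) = 3.44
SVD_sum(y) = [[-0.21, 0.28, -0.42], [0.71, -0.93, 1.40], [0.87, -1.13, 1.71]] + [[-0.26, 1.11, 0.86], [0.03, -0.12, -0.10], [-0.09, 0.37, 0.29]] + [[0.35,  0.14,  -0.08], [0.97,  0.40,  -0.23], [-0.71,  -0.29,  0.17]]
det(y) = -6.16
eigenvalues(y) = [(-1.91+0j), (1.66+0.7j), (1.66-0.7j)]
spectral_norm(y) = 2.93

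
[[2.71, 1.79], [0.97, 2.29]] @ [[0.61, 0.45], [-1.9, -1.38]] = [[-1.75, -1.25], [-3.76, -2.72]]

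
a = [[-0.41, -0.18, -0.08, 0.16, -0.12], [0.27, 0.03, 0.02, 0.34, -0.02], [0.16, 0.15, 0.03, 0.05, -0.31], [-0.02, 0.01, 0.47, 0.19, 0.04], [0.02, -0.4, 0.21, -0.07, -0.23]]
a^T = [[-0.41, 0.27, 0.16, -0.02, 0.02], [-0.18, 0.03, 0.15, 0.01, -0.40], [-0.08, 0.02, 0.03, 0.47, 0.21], [0.16, 0.34, 0.05, 0.19, -0.07], [-0.12, -0.02, -0.31, 0.04, -0.23]]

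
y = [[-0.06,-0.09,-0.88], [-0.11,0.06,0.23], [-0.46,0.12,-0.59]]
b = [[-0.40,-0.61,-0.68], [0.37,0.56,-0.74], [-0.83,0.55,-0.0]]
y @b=[[0.72,-0.5,0.11], [-0.12,0.23,0.03], [0.72,0.02,0.22]]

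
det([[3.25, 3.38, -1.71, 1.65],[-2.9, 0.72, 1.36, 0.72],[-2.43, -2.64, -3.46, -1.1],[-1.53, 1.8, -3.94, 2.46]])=-60.660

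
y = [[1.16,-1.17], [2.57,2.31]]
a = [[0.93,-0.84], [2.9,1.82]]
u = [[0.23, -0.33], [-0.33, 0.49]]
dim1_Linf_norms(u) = [0.33, 0.49]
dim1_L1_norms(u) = [0.56, 0.82]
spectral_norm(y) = 3.46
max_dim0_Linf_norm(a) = 2.9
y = a + u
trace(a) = 2.75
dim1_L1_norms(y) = [2.33, 4.88]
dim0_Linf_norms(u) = [0.33, 0.49]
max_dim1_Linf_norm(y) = 2.57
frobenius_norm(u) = 0.71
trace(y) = 3.47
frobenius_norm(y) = 3.83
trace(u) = 0.72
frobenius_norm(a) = 3.65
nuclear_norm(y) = 5.10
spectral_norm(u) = 0.71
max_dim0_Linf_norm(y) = 2.57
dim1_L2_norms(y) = [1.65, 3.46]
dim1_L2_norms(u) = [0.4, 0.59]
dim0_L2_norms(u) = [0.4, 0.59]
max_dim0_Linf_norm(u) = 0.49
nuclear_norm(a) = 4.64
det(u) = 0.00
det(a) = 4.13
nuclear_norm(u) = 0.72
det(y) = 5.69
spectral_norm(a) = 3.44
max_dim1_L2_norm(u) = 0.59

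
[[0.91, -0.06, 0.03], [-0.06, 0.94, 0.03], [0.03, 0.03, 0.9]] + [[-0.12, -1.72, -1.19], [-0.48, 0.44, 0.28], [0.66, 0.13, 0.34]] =[[0.79, -1.78, -1.16], [-0.54, 1.38, 0.31], [0.69, 0.16, 1.24]]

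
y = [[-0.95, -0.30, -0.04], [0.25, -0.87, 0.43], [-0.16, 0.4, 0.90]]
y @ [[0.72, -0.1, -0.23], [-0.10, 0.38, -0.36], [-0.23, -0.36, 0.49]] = [[-0.64, -0.00, 0.31], [0.17, -0.51, 0.47], [-0.36, -0.16, 0.33]]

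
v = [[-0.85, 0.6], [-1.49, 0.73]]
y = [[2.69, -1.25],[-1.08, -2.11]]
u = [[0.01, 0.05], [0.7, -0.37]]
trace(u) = -0.36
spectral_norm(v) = 1.95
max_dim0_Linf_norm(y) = 2.69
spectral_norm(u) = 0.79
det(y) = -7.03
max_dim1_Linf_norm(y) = 2.69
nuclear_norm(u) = 0.84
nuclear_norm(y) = 5.34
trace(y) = 0.58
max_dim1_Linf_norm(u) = 0.7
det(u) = -0.04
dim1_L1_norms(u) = [0.06, 1.07]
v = y @ u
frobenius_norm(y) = 3.80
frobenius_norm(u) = 0.79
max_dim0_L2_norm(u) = 0.7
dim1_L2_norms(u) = [0.05, 0.79]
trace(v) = -0.12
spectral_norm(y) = 2.97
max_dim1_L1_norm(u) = 1.07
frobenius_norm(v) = 1.96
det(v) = 0.27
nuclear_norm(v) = 2.09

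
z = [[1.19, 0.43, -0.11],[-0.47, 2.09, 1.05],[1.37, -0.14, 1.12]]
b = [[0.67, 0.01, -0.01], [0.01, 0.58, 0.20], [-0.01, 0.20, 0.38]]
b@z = [[0.78, 0.31, -0.07], [0.01, 1.19, 0.83], [0.41, 0.36, 0.64]]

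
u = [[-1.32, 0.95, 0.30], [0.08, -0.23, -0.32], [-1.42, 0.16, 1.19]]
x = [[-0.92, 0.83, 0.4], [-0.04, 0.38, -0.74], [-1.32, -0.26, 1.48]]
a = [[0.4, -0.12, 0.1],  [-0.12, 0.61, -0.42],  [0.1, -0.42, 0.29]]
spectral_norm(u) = 2.36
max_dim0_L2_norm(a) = 0.75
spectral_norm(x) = 2.25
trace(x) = 0.94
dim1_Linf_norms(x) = [0.92, 0.74, 1.48]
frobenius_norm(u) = 2.52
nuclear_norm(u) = 3.47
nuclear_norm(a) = 1.30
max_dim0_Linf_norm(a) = 0.61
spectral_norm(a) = 0.94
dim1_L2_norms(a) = [0.43, 0.75, 0.52]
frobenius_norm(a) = 1.01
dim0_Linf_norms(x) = [1.32, 0.83, 1.48]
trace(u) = -0.36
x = u + a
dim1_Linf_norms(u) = [1.32, 0.32, 1.42]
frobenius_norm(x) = 2.53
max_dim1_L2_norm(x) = 2.0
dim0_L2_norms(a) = [0.43, 0.75, 0.52]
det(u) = 0.54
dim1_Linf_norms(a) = [0.4, 0.61, 0.42]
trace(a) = 1.30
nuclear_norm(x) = 3.66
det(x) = 0.72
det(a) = 0.00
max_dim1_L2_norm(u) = 1.86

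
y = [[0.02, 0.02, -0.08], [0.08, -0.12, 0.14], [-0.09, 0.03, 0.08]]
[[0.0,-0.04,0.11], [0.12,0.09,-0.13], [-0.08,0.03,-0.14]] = y @ [[0.16, -0.22, 0.69], [-1.31, -0.54, 0.25], [-0.35, 0.33, -1.12]]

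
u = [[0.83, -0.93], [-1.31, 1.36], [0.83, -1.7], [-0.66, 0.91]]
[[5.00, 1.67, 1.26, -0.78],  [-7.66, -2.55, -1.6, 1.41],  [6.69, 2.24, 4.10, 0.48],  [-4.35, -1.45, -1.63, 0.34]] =u @ [[3.57, 1.18, -2.6, -2.78], [-2.19, -0.74, -3.68, -1.64]]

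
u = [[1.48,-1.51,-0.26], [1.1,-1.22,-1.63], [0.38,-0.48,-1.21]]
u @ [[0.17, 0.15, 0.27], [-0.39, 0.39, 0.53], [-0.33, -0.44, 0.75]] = [[0.93, -0.25, -0.6],[1.20, 0.41, -1.57],[0.65, 0.40, -1.06]]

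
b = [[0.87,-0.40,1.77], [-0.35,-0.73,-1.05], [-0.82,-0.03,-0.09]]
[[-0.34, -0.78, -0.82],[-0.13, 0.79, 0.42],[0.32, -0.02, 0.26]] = b@ [[-0.41,0.1,-0.28], [0.28,-0.32,0.02], [0.07,-0.56,-0.32]]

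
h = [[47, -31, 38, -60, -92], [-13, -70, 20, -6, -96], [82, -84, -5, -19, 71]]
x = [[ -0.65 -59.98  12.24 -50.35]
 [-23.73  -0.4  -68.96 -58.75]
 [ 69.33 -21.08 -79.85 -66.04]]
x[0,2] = 12.24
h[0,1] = -31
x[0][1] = -59.98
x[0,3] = -50.35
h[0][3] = -60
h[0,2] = 38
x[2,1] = -21.08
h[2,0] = 82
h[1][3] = -6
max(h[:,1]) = -31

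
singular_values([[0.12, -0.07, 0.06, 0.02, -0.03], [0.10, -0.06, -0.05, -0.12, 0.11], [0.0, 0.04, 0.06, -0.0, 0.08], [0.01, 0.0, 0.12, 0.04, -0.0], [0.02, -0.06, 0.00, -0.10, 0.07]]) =[0.25, 0.17, 0.13, 0.06, 0.0]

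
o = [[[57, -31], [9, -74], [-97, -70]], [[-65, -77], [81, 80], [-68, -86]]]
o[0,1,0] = 9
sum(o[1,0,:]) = -142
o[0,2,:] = [-97, -70]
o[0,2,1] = -70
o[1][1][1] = 80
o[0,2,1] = -70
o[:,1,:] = [[9, -74], [81, 80]]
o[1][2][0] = -68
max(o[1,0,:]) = -65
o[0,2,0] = -97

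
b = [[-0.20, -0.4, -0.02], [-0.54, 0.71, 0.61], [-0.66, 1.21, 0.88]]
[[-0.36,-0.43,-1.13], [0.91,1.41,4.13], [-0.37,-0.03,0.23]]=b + [[-0.16, -0.03, -1.11], [1.45, 0.7, 3.52], [0.29, -1.24, -0.65]]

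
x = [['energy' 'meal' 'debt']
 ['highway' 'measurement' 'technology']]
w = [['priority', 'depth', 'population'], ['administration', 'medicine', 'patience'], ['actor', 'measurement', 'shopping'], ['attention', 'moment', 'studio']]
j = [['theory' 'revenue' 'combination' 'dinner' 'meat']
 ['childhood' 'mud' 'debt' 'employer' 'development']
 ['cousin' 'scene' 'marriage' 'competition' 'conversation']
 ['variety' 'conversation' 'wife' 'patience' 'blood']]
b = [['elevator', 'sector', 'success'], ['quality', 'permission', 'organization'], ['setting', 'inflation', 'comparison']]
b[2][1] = 'inflation'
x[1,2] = 'technology'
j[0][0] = 'theory'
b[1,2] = 'organization'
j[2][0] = 'cousin'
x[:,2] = ['debt', 'technology']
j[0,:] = ['theory', 'revenue', 'combination', 'dinner', 'meat']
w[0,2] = 'population'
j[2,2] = 'marriage'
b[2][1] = 'inflation'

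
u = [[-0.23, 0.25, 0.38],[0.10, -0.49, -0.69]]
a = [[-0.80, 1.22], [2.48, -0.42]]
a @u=[[0.31, -0.8, -1.15], [-0.61, 0.83, 1.23]]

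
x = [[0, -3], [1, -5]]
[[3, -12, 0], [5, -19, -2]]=x @ [[0, 1, -2], [-1, 4, 0]]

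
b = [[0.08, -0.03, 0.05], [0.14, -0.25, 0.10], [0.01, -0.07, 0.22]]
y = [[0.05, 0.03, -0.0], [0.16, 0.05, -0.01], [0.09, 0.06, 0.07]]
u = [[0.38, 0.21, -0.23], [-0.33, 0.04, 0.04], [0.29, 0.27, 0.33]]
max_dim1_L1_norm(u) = 0.89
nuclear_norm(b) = 0.58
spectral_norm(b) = 0.35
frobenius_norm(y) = 0.22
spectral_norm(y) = 0.21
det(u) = 0.05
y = b @ u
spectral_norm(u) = 0.64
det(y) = -0.00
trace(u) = 0.75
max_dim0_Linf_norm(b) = 0.25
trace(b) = 0.05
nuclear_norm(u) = 1.24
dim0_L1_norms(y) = [0.3, 0.14, 0.08]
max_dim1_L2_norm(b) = 0.3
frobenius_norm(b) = 0.39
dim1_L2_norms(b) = [0.1, 0.3, 0.23]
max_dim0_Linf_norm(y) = 0.16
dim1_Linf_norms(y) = [0.05, 0.16, 0.09]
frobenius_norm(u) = 0.79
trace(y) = 0.17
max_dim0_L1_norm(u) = 1.0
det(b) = -0.00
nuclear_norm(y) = 0.29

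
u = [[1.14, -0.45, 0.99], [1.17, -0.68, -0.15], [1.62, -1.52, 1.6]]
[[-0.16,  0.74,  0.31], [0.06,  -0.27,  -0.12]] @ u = [[1.19, -0.90, 0.23], [-0.44, 0.34, -0.09]]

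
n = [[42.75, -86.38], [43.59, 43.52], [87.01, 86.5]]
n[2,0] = 87.01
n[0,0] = 42.75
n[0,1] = -86.38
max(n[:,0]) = 87.01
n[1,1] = 43.52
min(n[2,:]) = 86.5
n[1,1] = 43.52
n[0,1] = -86.38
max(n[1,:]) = 43.59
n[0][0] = 42.75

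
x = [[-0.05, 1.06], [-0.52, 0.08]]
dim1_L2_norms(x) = [1.06, 0.53]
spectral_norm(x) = 1.07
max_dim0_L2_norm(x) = 1.06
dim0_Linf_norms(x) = [0.52, 1.06]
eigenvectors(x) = [[(0.82+0j), (0.82-0j)], [0.05+0.57j, 0.05-0.57j]]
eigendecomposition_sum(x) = [[(-0.02+0.37j),(0.53-0.01j)],  [-0.26+0.01j,0.04+0.37j]] + [[(-0.02-0.37j), 0.53+0.01j], [(-0.26-0.01j), (0.04-0.37j)]]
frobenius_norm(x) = 1.18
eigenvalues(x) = [(0.01+0.74j), (0.01-0.74j)]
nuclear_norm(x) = 1.58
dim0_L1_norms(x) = [0.57, 1.14]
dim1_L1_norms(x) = [1.11, 0.6]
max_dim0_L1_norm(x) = 1.14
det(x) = 0.55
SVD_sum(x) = [[-0.11,1.05], [-0.01,0.14]] + [[0.06, 0.01], [-0.51, -0.06]]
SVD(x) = [[-0.99, -0.13], [-0.13, 0.99]] @ diag([1.0678562737706427, 0.5124285106906898]) @ [[0.11,  -0.99], [-0.99,  -0.11]]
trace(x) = 0.03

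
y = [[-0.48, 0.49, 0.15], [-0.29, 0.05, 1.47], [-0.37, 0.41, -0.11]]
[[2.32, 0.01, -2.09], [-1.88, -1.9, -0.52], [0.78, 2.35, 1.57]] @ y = [[-0.34, 0.28, 0.59], [1.65, -1.23, -3.02], [-1.64, 1.14, 3.4]]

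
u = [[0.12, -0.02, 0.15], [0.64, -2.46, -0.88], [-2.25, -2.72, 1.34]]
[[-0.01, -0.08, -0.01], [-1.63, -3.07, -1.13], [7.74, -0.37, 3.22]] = u @ [[-2.04, -0.81, -0.98], [-0.41, 0.94, -0.04], [1.52, 0.27, 0.68]]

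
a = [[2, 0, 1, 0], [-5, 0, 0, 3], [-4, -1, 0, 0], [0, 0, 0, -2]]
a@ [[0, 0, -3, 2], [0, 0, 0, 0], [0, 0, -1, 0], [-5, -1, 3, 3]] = [[0, 0, -7, 4], [-15, -3, 24, -1], [0, 0, 12, -8], [10, 2, -6, -6]]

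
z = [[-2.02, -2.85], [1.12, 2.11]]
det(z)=-1.070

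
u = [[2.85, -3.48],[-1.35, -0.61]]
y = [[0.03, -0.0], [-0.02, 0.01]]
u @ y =[[0.16,  -0.03], [-0.03,  -0.01]]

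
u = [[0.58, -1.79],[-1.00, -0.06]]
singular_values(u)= [1.9, 0.96]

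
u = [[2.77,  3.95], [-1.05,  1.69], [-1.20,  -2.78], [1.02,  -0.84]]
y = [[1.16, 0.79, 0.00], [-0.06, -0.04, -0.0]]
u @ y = [[2.98, 2.03, 0.0], [-1.32, -0.9, 0.0], [-1.23, -0.84, 0.00], [1.23, 0.84, 0.0]]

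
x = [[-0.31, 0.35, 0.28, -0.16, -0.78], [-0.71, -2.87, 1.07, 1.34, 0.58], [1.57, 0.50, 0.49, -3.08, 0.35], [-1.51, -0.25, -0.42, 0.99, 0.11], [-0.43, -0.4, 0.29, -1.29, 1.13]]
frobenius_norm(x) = 5.69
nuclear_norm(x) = 10.07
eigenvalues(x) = [(-2.84+0j), (1.76+0.33j), (1.76-0.33j), (-0.75+0j), (-0.5+0j)]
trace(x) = -0.57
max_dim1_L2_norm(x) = 3.54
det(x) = -3.39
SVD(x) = [[0.03, 0.15, 0.07, 0.96, 0.25], [-0.59, -0.74, 0.28, 0.14, -0.1], [0.72, -0.45, 0.07, 0.17, -0.49], [-0.34, 0.16, -0.62, 0.2, -0.66], [0.14, -0.45, -0.72, -0.01, 0.5]] @ diag([4.557321781622253, 2.909583805030515, 1.5300232401199685, 0.8845261444958074, 0.18916301079150327]) @ [[0.44, 0.46, -0.02, -0.77, 0.00],[-0.09, 0.72, -0.4, 0.38, -0.41],[0.75, -0.20, 0.27, 0.3, -0.49],[-0.49, -0.03, 0.46, -0.31, -0.67],[-0.0, 0.49, 0.74, 0.27, 0.37]]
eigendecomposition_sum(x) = [[(0.03+0j), 0.26-0.00j, -0.11+0.00j, -0.19-0.00j, (-0.02-0j)], [-0.30-0.00j, (-2.79+0j), 1.15-0.00j, (1.96+0j), 0.19+0.00j], [0.03+0.00j, (0.29-0j), -0.12+0.00j, (-0.2-0j), -0.02-0.00j], [(-0-0j), -0.04+0.00j, 0.02-0.00j, 0.03+0.00j, 0.00+0.00j], [(-0.03-0j), -0.29+0.00j, (0.12-0j), 0.20+0.00j, 0.02+0.00j]] + [[(0.17+0.34j), (0.05+0.07j), 0.08+0.17j, (-0.03-0.31j), (-0.23-0.19j)], [(-0.02-0.65j), (-0.02-0.15j), -0.00-0.33j, -0.17+0.50j, 0.22+0.46j], [0.80-2.22j, (0.12-0.53j), (0.43-1.11j), -1.24+1.44j, (0.12+1.84j)], [(-0.48+0.64j), -0.09+0.16j, -0.25+0.32j, 0.54-0.35j, 0.14-0.61j], [(0.07-2.21j), -0.04-0.51j, (0.06-1.11j), (-0.68+1.64j), 0.64+1.60j]] + [[0.17-0.34j, (0.05-0.07j), (0.08-0.17j), -0.03+0.31j, (-0.23+0.19j)], [-0.02+0.65j, (-0.02+0.15j), -0.00+0.33j, (-0.17-0.5j), 0.22-0.46j], [(0.8+2.22j), 0.12+0.53j, 0.43+1.11j, -1.24-1.44j, (0.12-1.84j)], [(-0.48-0.64j), (-0.09-0.16j), (-0.25-0.32j), (0.54+0.35j), (0.14+0.61j)], [0.07+2.21j, (-0.04+0.51j), (0.06+1.11j), -0.68-1.64j, (0.64-1.6j)]] + [[-0.92-0.00j, -0j, 0.42-0.00j, 0.30+0.00j, (-0.48+0j)], [(-1.04-0j), -0j, (0.47-0j), 0.34+0.00j, (-0.54+0j)], [-0.77-0.00j, -0j, (0.35-0j), (0.25+0j), (-0.4+0j)], [-1.06-0.00j, 0.00-0.00j, 0.49-0.00j, 0.35+0.00j, (-0.55+0j)], [(-1.04-0j), 0.00-0.00j, 0.48-0.00j, (0.34+0j), (-0.54+0j)]] + [[(0.23+0j),  -0.01+0.00j,  -0.20+0.00j,  (-0.22-0j),  0.17-0.00j], [0.66+0.00j,  (-0.04+0j),  (-0.55+0j),  (-0.62-0j),  (0.49-0j)], [0.71+0.00j,  -0.04+0.00j,  -0.59+0.00j,  -0.66-0.00j,  0.53-0.00j], [0.51+0.00j,  -0.03+0.00j,  (-0.43+0j),  -0.48-0.00j,  0.38-0.00j], [(0.5+0j),  (-0.03+0j),  -0.42+0.00j,  -0.47-0.00j,  (0.37-0j)]]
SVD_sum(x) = [[0.06, 0.07, -0.0, -0.11, 0.0], [-1.17, -1.23, 0.05, 2.08, -0.0], [1.44, 1.51, -0.06, -2.54, 0.00], [-0.67, -0.7, 0.03, 1.18, -0.0], [0.27, 0.29, -0.01, -0.48, 0.0]] + [[-0.04, 0.31, -0.17, 0.16, -0.18],[0.20, -1.54, 0.86, -0.82, 0.88],[0.12, -0.94, 0.52, -0.50, 0.54],[-0.04, 0.33, -0.19, 0.18, -0.19],[0.12, -0.95, 0.53, -0.51, 0.54]] + [[0.08, -0.02, 0.03, 0.03, -0.06],  [0.32, -0.08, 0.11, 0.13, -0.21],  [0.08, -0.02, 0.03, 0.03, -0.06],  [-0.71, 0.19, -0.25, -0.28, 0.47],  [-0.83, 0.22, -0.3, -0.33, 0.55]] + [[-0.42, -0.02, 0.39, -0.26, -0.57], [-0.06, -0.00, 0.06, -0.04, -0.08], [-0.07, -0.0, 0.07, -0.05, -0.10], [-0.09, -0.0, 0.08, -0.06, -0.12], [0.0, 0.0, -0.00, 0.00, 0.0]] + [[-0.0, 0.02, 0.03, 0.01, 0.02], [0.0, -0.01, -0.01, -0.01, -0.01], [0.00, -0.05, -0.07, -0.03, -0.03], [0.00, -0.06, -0.09, -0.03, -0.05], [-0.0, 0.05, 0.07, 0.03, 0.04]]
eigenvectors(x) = [[(0.09+0j), 0.08-0.08j, 0.08+0.08j, -0.42+0.00j, -0.19+0.00j], [(-0.99+0j), -0.18+0.07j, (-0.18-0.07j), -0.48+0.00j, (-0.54+0j)], [(0.1+0j), -0.69+0.00j, (-0.69-0j), (-0.35+0j), -0.58+0.00j], [-0.01+0.00j, 0.23+0.07j, 0.23-0.07j, (-0.49+0j), -0.42+0.00j], [(-0.1+0j), (-0.61+0.2j), (-0.61-0.2j), (-0.48+0j), -0.41+0.00j]]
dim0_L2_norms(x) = [2.35, 2.97, 1.31, 3.74, 1.54]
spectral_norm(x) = 4.56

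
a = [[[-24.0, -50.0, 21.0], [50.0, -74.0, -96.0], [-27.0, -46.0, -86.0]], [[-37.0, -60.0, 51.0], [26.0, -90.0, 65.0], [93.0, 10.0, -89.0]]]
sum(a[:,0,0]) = -61.0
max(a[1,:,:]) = 93.0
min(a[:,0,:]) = -60.0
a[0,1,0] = 50.0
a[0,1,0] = 50.0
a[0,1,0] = 50.0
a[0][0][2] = 21.0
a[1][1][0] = 26.0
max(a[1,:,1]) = 10.0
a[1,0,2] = 51.0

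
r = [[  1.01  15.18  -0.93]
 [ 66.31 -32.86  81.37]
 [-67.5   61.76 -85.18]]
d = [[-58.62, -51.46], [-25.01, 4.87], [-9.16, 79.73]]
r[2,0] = -67.5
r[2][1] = 61.76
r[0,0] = 1.01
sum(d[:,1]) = 33.14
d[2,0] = -9.16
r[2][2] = -85.18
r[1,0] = 66.31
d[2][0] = -9.16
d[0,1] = -51.46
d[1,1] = 4.87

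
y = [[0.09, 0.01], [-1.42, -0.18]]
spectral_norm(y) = 1.43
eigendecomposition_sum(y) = [[0.03,0.0], [-0.21,-0.01]] + [[0.06, 0.01], [-1.21, -0.17]]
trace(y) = -0.09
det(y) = -0.00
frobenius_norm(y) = 1.43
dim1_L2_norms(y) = [0.09, 1.43]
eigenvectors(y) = [[0.14,-0.05],[-0.99,1.00]]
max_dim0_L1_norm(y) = 1.51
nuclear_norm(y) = 1.44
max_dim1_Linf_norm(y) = 1.42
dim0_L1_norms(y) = [1.51, 0.19]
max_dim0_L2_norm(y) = 1.42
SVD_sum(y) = [[0.09, 0.01],[-1.42, -0.18]] + [[0.00,  -0.0], [0.00,  -0.00]]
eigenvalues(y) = [0.02, -0.11]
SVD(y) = [[-0.06, 1.00],[1.00, 0.06]] @ diag([1.4342238512236076, 0.001394482457040239]) @ [[-0.99, -0.13], [0.13, -0.99]]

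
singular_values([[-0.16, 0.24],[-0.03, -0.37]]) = [0.45, 0.15]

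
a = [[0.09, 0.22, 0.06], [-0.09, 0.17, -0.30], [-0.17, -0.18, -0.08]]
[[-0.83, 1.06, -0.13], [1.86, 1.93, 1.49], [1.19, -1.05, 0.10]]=a@[[-3.57, 3.51, 1.78], [-0.79, 4.69, 0.16], [-5.57, -4.84, -5.40]]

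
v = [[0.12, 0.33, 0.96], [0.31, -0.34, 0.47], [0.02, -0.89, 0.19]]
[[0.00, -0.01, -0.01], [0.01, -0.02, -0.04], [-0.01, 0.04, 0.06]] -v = [[-0.12, -0.34, -0.97],  [-0.3, 0.32, -0.51],  [-0.03, 0.93, -0.13]]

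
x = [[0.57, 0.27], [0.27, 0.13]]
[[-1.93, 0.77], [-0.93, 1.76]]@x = [[-0.89, -0.42],[-0.05, -0.02]]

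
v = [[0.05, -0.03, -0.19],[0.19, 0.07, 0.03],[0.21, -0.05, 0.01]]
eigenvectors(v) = [[0.12+0.58j, 0.12-0.58j, (-0.15+0j)], [(0.43-0.29j), 0.43+0.29j, -0.97+0.00j], [(0.62+0j), (0.62-0j), (0.19+0j)]]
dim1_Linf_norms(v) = [0.19, 0.19, 0.21]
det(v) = 0.00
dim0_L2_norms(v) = [0.29, 0.09, 0.19]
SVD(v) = [[-0.2, 0.97, -0.17],[-0.66, -0.26, -0.7],[-0.73, -0.02, 0.69]] @ diag([0.2877111281628229, 0.19698513767868386, 0.08074132934864028]) @ [[-1.00, -0.01, 0.03], [-0.03, -0.23, -0.97], [0.02, -0.97, 0.23]]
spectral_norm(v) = 0.29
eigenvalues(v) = [(0.02+0.22j), (0.02-0.22j), (0.09+0j)]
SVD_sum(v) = [[0.06, 0.00, -0.0], [0.19, 0.0, -0.01], [0.21, 0.0, -0.01]] + [[-0.01, -0.04, -0.18], [0.0, 0.01, 0.05], [0.0, 0.0, 0.0]] + [[-0.00, 0.01, -0.00], [-0.0, 0.06, -0.01], [0.0, -0.05, 0.01]]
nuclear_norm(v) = 0.57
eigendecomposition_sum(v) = [[0.02+0.10j, -0.02-0.01j, (-0.09+0.02j)], [0.08-0.05j, (-0+0.02j), 0.05+0.07j], [0.11+0.00j, -0.02+0.02j, (-0+0.1j)]] + [[(0.02-0.1j), -0.02+0.01j, -0.09-0.02j], [0.08+0.05j, (-0-0.02j), 0.05-0.07j], [(0.11-0j), (-0.02-0.02j), (-0-0.1j)]] + [[(0.01-0j), 0.01-0.00j, -0.01+0.00j], [(0.04-0j), 0.08-0.00j, (-0.06+0j)], [(-0.01+0j), (-0.01+0j), 0.01-0.00j]]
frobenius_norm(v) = 0.36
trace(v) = 0.13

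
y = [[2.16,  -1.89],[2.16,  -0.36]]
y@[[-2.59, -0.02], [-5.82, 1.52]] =[[5.41, -2.92], [-3.5, -0.59]]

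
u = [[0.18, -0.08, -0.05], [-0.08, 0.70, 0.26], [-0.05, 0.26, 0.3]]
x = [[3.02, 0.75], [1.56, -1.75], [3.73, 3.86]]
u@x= [[0.23,0.08], [1.82,-0.28], [1.37,0.67]]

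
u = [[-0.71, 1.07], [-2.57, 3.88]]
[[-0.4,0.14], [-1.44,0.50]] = u @ [[-0.00, -0.24], [-0.37, -0.03]]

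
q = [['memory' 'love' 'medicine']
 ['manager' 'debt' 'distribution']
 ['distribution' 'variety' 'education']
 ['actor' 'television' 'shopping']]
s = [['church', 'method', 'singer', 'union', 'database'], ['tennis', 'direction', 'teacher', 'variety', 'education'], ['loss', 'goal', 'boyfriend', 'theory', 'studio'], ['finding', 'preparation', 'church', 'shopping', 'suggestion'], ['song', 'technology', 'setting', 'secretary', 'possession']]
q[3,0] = 'actor'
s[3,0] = 'finding'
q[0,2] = 'medicine'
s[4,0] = 'song'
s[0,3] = 'union'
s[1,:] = ['tennis', 'direction', 'teacher', 'variety', 'education']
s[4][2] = 'setting'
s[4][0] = 'song'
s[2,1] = 'goal'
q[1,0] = 'manager'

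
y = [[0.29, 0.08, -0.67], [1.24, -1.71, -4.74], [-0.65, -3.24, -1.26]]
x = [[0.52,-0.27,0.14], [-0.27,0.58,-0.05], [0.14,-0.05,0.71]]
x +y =[[0.81, -0.19, -0.53], [0.97, -1.13, -4.79], [-0.51, -3.29, -0.55]]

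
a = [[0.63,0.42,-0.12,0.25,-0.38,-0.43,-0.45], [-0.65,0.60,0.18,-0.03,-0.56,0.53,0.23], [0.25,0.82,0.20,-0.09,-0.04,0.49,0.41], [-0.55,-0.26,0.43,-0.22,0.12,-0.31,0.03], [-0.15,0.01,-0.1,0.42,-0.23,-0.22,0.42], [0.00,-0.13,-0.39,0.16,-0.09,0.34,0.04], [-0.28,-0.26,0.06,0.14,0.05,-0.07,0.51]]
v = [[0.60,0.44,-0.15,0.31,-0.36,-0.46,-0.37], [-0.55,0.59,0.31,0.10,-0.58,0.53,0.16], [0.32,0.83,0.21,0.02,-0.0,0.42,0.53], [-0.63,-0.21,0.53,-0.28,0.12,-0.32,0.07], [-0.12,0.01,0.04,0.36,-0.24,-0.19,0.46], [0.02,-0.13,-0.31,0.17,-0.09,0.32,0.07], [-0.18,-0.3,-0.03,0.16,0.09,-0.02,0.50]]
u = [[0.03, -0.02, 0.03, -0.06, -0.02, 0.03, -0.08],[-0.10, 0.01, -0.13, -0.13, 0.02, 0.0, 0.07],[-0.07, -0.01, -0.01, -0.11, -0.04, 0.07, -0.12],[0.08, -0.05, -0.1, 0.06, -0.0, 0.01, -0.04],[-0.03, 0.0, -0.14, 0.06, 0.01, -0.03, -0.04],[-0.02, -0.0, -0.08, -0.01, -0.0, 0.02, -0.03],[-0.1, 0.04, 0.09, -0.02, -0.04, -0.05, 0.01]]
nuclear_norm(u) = 0.89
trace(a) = 1.83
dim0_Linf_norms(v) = [0.63, 0.83, 0.53, 0.36, 0.58, 0.53, 0.53]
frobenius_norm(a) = 2.41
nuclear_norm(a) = 5.19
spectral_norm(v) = 1.45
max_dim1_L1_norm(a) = 2.78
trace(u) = 0.13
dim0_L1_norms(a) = [2.51, 2.5, 1.48, 1.31, 1.47, 2.39, 2.09]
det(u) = 0.00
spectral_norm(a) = 1.47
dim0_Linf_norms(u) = [0.1, 0.05, 0.14, 0.13, 0.04, 0.07, 0.12]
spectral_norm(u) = 0.26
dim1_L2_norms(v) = [1.07, 1.18, 1.14, 0.96, 0.67, 0.51, 0.64]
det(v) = 0.00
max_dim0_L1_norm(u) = 0.58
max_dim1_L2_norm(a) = 1.21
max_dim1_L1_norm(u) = 0.46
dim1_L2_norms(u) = [0.12, 0.22, 0.2, 0.16, 0.16, 0.09, 0.16]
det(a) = 0.00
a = u + v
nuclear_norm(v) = 5.21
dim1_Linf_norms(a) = [0.63, 0.65, 0.82, 0.55, 0.42, 0.39, 0.51]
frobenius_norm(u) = 0.43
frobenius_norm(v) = 2.43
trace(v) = 1.70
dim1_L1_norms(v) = [2.69, 2.82, 2.33, 2.16, 1.42, 1.11, 1.28]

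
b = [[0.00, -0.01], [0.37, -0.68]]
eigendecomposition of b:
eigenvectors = [[0.88, 0.01], [0.48, 1.00]]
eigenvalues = [-0.01, -0.67]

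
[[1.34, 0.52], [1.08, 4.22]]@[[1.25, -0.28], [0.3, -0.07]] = [[1.83, -0.41],[2.62, -0.6]]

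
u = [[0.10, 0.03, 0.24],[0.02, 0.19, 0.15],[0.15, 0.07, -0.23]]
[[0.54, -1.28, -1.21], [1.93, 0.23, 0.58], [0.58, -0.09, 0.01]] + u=[[0.64, -1.25, -0.97],[1.95, 0.42, 0.73],[0.73, -0.02, -0.22]]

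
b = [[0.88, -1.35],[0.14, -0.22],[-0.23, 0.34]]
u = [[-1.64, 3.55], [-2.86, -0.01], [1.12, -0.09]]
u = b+[[-2.52, 4.90], [-3.0, 0.21], [1.35, -0.43]]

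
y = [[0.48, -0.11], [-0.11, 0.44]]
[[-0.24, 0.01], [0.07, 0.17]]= y@[[-0.50, 0.12], [0.04, 0.41]]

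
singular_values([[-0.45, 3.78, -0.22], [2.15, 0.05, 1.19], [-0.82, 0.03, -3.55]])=[4.19, 3.7, 1.63]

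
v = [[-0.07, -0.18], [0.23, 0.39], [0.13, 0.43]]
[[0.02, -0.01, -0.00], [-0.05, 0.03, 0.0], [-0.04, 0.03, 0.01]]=v @ [[-0.07,-0.04,-0.06], [-0.08,0.09,0.04]]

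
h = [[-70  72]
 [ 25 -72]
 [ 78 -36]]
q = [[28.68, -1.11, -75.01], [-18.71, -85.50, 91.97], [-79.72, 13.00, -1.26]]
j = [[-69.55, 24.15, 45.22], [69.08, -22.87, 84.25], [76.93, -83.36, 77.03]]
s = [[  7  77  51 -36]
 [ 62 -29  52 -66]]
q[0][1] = -1.11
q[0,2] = -75.01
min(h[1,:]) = -72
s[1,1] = -29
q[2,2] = -1.26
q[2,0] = -79.72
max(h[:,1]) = 72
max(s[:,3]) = -36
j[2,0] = 76.93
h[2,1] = -36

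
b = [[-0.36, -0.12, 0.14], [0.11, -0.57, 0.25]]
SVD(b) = [[0.25,  0.97], [0.97,  -0.25]] @ diag([0.6447087524336983, 0.38399300063332437]) @ [[0.03, -0.90, 0.43], [-0.98, 0.06, 0.19]]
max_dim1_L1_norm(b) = 0.93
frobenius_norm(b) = 0.75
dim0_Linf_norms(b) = [0.36, 0.57, 0.25]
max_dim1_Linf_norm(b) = 0.57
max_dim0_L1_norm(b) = 0.69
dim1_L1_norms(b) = [0.62, 0.93]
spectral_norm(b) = 0.64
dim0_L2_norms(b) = [0.38, 0.58, 0.29]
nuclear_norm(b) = 1.03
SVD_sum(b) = [[0.0, -0.14, 0.07], [0.02, -0.56, 0.27]] + [[-0.36, 0.02, 0.07], [0.09, -0.01, -0.02]]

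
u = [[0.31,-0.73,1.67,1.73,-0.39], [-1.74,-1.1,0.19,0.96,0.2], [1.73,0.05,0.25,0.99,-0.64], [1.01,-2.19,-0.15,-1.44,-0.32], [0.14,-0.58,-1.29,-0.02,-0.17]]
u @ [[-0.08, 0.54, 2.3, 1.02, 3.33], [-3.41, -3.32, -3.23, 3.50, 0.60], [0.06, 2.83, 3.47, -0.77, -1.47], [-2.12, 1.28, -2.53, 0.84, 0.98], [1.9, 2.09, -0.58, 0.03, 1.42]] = [[-1.84, 8.72, 4.72, -2.08, -0.72],[2.25, 4.9, -2.33, -4.96, -5.51],[-3.61, 1.41, 2.55, 2.56, 5.48],[9.82, 4.88, 12.70, -7.74, 0.4],[1.61, -2.03, -2.13, -0.92, 1.75]]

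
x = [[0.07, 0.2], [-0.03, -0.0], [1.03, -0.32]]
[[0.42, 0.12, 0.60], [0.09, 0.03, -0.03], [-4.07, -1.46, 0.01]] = x @ [[-2.98, -1.11, 0.85],[3.12, 0.98, 2.69]]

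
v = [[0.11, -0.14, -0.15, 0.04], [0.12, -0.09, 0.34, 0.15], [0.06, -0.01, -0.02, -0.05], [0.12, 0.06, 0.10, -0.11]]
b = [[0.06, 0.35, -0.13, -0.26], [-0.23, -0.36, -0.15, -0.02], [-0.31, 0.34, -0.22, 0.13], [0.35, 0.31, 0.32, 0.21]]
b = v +[[-0.05,0.49,0.02,-0.30], [-0.35,-0.27,-0.49,-0.17], [-0.37,0.35,-0.20,0.18], [0.23,0.25,0.22,0.32]]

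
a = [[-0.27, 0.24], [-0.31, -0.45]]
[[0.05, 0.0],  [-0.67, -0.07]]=a @ [[0.72, 0.08], [1.0, 0.11]]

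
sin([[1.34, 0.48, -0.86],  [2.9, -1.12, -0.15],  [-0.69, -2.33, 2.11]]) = [[0.07, -0.13, 0.09], [1.67, -1.32, 0.45], [1.45, -0.92, 0.22]]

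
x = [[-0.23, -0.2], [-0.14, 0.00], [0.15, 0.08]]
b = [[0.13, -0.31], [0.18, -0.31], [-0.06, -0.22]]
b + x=[[-0.10, -0.51], [0.04, -0.31], [0.09, -0.14]]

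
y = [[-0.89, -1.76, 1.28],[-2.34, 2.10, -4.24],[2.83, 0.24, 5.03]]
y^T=[[-0.89, -2.34, 2.83], [-1.76, 2.10, 0.24], [1.28, -4.24, 5.03]]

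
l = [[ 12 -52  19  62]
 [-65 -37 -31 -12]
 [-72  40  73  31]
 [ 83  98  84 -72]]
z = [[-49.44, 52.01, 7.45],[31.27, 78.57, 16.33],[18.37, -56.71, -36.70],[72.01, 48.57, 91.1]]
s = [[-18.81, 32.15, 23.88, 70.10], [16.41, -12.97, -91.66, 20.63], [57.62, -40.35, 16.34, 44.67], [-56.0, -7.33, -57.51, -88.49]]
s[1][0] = 16.41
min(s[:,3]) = -88.49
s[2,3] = 44.67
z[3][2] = 91.1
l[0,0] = 12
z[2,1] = -56.71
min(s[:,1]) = -40.35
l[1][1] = -37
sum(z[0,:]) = 10.02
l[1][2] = -31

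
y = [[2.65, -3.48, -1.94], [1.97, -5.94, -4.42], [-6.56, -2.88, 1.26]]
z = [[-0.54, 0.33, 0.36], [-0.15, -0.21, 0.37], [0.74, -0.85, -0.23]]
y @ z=[[-2.34, 3.25, 0.11],[-3.44, 5.65, -0.47],[4.91, -2.63, -3.72]]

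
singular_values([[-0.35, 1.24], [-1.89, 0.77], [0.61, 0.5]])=[2.24, 1.2]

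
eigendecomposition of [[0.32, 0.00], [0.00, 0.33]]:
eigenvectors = [[1.0, 0.00],[0.00, 1.0]]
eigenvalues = [0.32, 0.33]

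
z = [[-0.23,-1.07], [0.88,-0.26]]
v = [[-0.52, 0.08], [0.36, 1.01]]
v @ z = [[0.19, 0.54], [0.81, -0.65]]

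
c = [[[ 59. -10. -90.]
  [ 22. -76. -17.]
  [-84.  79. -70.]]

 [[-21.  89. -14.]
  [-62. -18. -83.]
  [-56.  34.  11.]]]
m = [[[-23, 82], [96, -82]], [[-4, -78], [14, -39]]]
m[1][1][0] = 14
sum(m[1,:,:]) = -107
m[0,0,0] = -23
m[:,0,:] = [[-23, 82], [-4, -78]]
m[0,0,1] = 82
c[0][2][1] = 79.0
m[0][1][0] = 96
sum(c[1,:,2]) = -86.0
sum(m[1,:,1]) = -117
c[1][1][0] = -62.0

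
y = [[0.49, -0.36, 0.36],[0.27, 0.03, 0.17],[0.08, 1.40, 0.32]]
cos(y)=[[0.92, -0.15, -0.11], [-0.07, 0.93, -0.07], [-0.21, -0.22, 0.83]]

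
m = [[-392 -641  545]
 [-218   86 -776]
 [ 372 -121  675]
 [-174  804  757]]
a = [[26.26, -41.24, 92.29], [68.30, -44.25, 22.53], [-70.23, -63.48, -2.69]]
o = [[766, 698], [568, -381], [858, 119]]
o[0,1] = 698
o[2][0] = 858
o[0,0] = 766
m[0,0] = -392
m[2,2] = 675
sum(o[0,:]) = 1464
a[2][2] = -2.69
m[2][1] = -121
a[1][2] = 22.53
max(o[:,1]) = 698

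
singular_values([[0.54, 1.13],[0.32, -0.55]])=[1.31, 0.5]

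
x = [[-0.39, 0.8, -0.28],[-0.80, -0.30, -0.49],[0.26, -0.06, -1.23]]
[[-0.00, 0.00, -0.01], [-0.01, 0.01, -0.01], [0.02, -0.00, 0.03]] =x @ [[0.02, -0.01, 0.03], [0.00, -0.00, 0.0], [-0.01, 0.0, -0.02]]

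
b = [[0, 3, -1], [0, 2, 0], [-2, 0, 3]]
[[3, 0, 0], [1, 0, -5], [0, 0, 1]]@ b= [[0, 9, -3], [10, 3, -16], [-2, 0, 3]]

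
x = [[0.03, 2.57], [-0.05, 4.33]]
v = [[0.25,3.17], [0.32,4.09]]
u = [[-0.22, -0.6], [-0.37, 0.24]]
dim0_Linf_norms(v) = [0.32, 4.09]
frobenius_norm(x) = 5.04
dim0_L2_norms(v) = [0.41, 5.17]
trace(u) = 0.02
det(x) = 0.26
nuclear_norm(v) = 5.19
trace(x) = 4.36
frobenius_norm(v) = 5.19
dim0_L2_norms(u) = [0.43, 0.65]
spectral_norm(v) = 5.19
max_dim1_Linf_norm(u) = 0.6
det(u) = -0.27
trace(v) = 4.34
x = u + v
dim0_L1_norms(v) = [0.57, 7.26]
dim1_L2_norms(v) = [3.18, 4.1]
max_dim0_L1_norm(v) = 7.26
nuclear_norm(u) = 1.07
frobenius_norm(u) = 0.78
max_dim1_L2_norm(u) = 0.64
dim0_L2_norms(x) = [0.06, 5.04]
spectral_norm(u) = 0.65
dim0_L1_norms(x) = [0.08, 6.9]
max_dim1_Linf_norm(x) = 4.33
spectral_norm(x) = 5.04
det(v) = 0.01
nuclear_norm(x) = 5.09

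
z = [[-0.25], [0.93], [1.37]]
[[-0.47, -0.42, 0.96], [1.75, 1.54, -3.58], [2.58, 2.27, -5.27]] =z@[[1.88, 1.66, -3.85]]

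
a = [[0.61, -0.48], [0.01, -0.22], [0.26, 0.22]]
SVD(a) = [[-0.98, 0.01], [-0.18, -0.45], [-0.09, 0.90]] @ diag([0.7923848500799296, 0.3729963128018928]) @ [[-0.78, 0.62], [0.62, 0.78]]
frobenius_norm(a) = 0.88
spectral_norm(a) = 0.79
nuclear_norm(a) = 1.17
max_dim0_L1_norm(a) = 0.92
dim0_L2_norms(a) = [0.66, 0.57]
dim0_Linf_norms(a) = [0.61, 0.48]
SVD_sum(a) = [[0.61,  -0.48],  [0.11,  -0.09],  [0.05,  -0.04]] + [[0.00,  0.00], [-0.10,  -0.13], [0.21,  0.26]]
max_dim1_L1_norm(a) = 1.09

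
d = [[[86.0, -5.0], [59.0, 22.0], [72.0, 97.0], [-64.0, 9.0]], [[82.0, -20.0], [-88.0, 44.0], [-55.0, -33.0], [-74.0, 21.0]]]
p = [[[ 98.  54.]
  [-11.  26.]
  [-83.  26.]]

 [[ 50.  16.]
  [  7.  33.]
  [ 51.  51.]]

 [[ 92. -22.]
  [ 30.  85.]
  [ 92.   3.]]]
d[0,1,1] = 22.0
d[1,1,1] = 44.0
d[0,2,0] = 72.0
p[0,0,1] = 54.0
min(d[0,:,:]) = -64.0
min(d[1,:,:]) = -88.0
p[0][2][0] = -83.0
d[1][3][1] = 21.0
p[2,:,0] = [92.0, 30.0, 92.0]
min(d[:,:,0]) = -88.0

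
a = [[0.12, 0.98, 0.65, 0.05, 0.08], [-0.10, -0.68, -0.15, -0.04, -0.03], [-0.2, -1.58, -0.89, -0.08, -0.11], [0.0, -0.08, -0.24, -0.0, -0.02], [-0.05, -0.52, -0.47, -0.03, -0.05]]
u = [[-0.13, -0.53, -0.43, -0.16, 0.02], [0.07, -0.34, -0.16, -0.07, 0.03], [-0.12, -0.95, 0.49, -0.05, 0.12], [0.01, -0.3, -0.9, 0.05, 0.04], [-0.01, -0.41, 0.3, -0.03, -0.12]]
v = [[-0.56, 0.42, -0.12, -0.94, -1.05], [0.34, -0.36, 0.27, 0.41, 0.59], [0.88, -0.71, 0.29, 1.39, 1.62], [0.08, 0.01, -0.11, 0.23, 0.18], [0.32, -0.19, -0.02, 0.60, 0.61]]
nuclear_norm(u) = 2.86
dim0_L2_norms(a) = [0.26, 2.05, 1.23, 0.11, 0.15]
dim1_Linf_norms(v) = [1.05, 0.59, 1.62, 0.23, 0.61]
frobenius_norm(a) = 2.41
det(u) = -0.00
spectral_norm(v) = 3.18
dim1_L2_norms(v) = [1.58, 0.91, 2.43, 0.32, 0.93]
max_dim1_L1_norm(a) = 2.86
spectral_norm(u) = 1.27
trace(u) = -0.05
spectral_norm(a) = 2.39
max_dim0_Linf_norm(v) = 1.62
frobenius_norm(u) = 1.74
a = v @ u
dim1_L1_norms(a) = [1.88, 1.0, 2.86, 0.34, 1.12]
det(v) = 0.00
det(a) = 0.00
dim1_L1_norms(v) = [3.09, 1.97, 4.89, 0.61, 1.74]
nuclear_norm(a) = 2.72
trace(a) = -1.50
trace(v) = 0.21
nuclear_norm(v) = 3.53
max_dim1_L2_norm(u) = 1.08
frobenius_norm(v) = 3.20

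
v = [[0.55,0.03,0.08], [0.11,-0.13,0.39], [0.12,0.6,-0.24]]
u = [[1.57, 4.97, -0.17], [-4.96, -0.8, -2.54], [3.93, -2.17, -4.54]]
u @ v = [[1.39, -0.70, 2.10], [-3.12, -1.57, -0.1], [1.38, -2.32, 0.56]]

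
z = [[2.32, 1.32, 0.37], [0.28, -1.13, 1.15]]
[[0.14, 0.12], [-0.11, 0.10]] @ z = [[0.36, 0.05, 0.19], [-0.23, -0.26, 0.07]]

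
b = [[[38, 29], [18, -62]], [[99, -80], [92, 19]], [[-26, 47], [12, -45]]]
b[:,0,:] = [[38, 29], [99, -80], [-26, 47]]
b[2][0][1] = 47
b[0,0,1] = 29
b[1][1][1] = 19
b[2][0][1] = 47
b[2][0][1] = 47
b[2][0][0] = -26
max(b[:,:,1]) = 47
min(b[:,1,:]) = -62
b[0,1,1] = -62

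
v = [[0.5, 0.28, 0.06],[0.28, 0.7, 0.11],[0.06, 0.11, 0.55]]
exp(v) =[[1.72, 0.53, 0.13], [0.53, 2.10, 0.22], [0.13, 0.22, 1.75]]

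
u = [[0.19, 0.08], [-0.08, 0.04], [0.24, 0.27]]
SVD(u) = [[-0.48,0.57], [0.08,-0.72], [-0.88,-0.38]] @ diag([0.40975318715498243, 0.114465390473863]) @ [[-0.75, -0.66], [0.66, -0.75]]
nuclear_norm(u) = 0.52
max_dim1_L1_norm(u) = 0.51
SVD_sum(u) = [[0.15, 0.13], [-0.03, -0.02], [0.27, 0.24]] + [[0.04,-0.05], [-0.05,0.06], [-0.03,0.03]]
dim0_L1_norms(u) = [0.51, 0.39]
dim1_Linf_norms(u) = [0.19, 0.08, 0.27]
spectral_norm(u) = 0.41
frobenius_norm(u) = 0.43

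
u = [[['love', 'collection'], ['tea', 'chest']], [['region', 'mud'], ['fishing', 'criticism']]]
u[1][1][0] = 'fishing'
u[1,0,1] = 'mud'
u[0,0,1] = 'collection'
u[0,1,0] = 'tea'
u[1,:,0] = ['region', 'fishing']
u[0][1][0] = 'tea'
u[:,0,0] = ['love', 'region']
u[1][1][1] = 'criticism'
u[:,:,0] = [['love', 'tea'], ['region', 'fishing']]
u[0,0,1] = 'collection'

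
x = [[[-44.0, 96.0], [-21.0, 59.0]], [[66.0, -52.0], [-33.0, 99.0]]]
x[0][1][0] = -21.0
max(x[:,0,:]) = 96.0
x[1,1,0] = -33.0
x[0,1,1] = 59.0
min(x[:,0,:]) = -52.0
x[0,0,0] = -44.0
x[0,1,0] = -21.0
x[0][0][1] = 96.0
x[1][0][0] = 66.0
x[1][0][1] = -52.0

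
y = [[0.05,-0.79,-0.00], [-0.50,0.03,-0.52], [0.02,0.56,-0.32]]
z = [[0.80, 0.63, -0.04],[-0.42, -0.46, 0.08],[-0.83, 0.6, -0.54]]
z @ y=[[-0.28, -0.64, -0.31], [0.21, 0.36, 0.21], [-0.35, 0.37, -0.14]]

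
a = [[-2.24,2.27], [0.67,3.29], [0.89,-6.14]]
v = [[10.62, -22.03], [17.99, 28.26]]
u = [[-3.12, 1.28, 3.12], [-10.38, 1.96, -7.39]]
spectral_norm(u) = 12.93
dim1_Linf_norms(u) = [3.12, 10.38]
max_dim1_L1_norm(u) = 19.73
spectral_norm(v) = 36.95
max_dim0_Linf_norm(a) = 6.14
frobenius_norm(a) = 7.74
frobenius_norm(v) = 41.48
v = u @ a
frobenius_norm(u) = 13.69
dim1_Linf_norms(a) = [2.27, 3.29, 6.14]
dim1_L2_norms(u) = [4.59, 12.89]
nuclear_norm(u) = 17.42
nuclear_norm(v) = 55.80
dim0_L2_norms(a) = [2.5, 7.33]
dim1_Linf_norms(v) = [22.03, 28.26]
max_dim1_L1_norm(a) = 7.03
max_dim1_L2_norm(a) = 6.2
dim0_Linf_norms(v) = [17.99, 28.26]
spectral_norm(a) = 7.42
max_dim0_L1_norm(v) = 50.29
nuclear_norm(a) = 9.62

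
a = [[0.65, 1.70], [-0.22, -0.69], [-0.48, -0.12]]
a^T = [[0.65, -0.22, -0.48], [1.7, -0.69, -0.12]]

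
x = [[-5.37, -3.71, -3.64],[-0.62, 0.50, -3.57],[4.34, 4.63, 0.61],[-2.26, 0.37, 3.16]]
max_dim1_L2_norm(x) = 7.47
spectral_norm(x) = 9.68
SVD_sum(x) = [[-5.33, -4.32, -2.79], [-1.08, -0.87, -0.56], [4.36, 3.53, 2.28], [-0.16, -0.13, -0.08]] + [[0.30, 0.17, -0.82], [1.06, 0.6, -2.95], [0.58, 0.33, -1.61], [-1.2, -0.67, 3.33]] + [[-0.34,  0.44,  -0.03], [-0.60,  0.78,  -0.06], [-0.60,  0.77,  -0.06], [-0.9,  1.17,  -0.09]]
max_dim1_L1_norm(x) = 12.72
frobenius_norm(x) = 11.19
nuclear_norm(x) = 16.98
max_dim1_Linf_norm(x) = 5.37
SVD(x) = [[-0.76,  -0.17,  -0.26], [-0.15,  -0.61,  -0.47], [0.63,  -0.34,  -0.46], [-0.02,  0.69,  -0.7]] @ diag([9.679730259999907, 5.193467744664483, 2.1060187270705133]) @ [[0.72, 0.58, 0.38], [-0.33, -0.19, 0.92], [0.61, -0.79, 0.06]]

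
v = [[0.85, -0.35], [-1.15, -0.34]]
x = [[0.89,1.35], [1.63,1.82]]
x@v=[[-0.80, -0.77], [-0.71, -1.19]]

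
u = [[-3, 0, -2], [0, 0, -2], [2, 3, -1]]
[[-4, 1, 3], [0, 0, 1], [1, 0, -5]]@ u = [[18, 9, 3], [2, 3, -1], [-13, -15, 3]]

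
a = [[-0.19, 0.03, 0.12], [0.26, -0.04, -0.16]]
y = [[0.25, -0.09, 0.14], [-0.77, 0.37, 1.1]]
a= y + [[-0.44, 0.12, -0.02], [1.03, -0.41, -1.26]]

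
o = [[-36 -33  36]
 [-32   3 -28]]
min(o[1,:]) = -32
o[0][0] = -36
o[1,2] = -28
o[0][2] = 36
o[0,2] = 36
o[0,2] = 36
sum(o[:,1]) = -30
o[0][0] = -36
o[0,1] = -33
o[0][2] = 36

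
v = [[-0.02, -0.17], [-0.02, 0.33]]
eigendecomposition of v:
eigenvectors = [[-1.0, 0.43], [-0.06, -0.9]]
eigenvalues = [-0.03, 0.34]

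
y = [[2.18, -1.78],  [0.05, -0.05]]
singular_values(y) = [2.82, 0.01]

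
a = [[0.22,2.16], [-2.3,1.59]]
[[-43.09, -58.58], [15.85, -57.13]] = a@ [[-19.32,5.69], [-17.98,-27.70]]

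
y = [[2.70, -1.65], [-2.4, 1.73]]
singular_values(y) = [4.33, 0.16]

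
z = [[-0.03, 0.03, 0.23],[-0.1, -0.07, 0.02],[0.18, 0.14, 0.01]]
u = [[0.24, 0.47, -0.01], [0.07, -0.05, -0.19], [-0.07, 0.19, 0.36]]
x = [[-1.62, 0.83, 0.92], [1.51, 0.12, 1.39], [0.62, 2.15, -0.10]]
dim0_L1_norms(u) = [0.38, 0.71, 0.56]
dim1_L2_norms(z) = [0.23, 0.12, 0.23]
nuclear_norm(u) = 0.99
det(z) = -0.00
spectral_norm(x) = 2.40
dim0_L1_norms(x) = [3.75, 3.1, 2.41]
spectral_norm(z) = 0.26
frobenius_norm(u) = 0.70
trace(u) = 0.55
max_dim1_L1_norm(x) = 3.37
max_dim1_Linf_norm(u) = 0.47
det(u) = -0.00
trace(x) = -1.60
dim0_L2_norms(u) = [0.26, 0.51, 0.41]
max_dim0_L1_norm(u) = 0.71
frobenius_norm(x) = 3.66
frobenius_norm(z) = 0.35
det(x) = 8.62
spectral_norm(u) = 0.56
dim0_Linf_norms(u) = [0.24, 0.47, 0.36]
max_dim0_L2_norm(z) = 0.23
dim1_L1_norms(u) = [0.72, 0.31, 0.62]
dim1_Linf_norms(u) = [0.47, 0.19, 0.36]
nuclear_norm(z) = 0.49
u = z @ x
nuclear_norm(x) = 6.25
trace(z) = -0.09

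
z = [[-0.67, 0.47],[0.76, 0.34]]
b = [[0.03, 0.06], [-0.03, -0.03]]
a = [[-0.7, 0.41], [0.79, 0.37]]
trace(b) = 0.00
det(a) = -0.58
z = a + b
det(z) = -0.58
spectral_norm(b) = 0.08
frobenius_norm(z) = 1.17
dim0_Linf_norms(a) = [0.79, 0.41]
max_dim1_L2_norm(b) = 0.07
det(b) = 0.00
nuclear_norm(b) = 0.09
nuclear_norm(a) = 1.61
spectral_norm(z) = 1.02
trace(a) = -0.33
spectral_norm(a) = 1.06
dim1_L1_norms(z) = [1.14, 1.1]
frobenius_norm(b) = 0.08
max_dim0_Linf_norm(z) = 0.76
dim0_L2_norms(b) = [0.04, 0.07]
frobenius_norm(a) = 1.19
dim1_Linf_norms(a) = [0.7, 0.79]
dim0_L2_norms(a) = [1.06, 0.55]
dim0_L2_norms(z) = [1.01, 0.58]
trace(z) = -0.33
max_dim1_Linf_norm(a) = 0.79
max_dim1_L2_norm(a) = 0.87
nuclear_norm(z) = 1.59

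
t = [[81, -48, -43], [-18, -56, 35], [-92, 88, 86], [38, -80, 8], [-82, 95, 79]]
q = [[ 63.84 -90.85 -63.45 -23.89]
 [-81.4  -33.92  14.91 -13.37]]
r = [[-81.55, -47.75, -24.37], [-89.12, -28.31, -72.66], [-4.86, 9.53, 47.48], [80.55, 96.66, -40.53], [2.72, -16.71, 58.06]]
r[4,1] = -16.71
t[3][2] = 8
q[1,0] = -81.4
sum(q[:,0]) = -17.560000000000002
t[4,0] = -82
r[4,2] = 58.06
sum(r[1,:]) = -190.09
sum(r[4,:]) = 44.07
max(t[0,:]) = 81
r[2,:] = [-4.86, 9.53, 47.48]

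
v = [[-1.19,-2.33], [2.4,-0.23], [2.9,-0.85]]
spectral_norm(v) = 3.95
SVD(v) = [[-0.29, -0.95], [0.61, -0.07], [0.74, -0.31]] @ diag([3.9487285561722647, 2.489566787549533]) @ [[1.00, -0.03], [0.03, 1.0]]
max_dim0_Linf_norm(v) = 2.9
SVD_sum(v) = [[-1.13,0.03], [2.4,-0.06], [2.92,-0.08]] + [[-0.06, -2.36], [-0.00, -0.17], [-0.02, -0.77]]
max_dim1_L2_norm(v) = 3.02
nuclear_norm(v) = 6.44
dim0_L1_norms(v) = [6.49, 3.41]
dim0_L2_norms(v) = [3.95, 2.49]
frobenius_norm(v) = 4.67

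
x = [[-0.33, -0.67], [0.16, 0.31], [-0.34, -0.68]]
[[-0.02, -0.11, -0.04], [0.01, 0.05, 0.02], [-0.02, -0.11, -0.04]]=x @ [[-0.01, 0.09, 0.04], [0.03, 0.12, 0.04]]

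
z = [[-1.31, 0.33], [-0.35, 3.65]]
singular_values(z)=[3.7, 1.26]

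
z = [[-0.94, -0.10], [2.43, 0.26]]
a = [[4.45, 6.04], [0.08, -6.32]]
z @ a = [[-4.19, -5.05], [10.83, 13.03]]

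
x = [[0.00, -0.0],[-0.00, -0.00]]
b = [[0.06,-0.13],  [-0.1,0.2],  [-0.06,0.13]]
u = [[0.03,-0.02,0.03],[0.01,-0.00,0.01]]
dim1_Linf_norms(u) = [0.03, 0.01]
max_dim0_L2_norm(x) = 0.0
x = u @ b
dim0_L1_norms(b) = [0.22, 0.46]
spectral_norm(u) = 0.05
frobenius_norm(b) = 0.30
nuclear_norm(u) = 0.05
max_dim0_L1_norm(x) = 0.0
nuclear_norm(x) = 0.00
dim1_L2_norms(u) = [0.05, 0.01]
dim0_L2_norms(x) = [0.0, 0.0]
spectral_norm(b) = 0.30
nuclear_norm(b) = 0.31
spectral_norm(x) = 0.00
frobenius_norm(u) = 0.05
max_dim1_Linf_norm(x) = 0.0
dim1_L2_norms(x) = [0.0, 0.0]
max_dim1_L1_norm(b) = 0.3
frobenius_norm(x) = 0.00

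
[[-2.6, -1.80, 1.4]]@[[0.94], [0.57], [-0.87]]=[[-4.69]]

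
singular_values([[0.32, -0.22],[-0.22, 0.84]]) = [0.92, 0.24]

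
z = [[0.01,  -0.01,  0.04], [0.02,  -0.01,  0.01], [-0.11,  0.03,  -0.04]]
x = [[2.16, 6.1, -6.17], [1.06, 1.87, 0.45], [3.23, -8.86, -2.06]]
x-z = [[2.15, 6.11, -6.21],[1.04, 1.88, 0.44],[3.34, -8.89, -2.02]]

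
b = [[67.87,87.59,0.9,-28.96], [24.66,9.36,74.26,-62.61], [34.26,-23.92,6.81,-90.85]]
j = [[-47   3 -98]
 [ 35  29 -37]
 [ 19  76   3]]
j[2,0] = 19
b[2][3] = -90.85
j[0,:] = [-47, 3, -98]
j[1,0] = 35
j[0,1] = 3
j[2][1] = 76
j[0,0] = -47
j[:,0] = [-47, 35, 19]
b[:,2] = [0.9, 74.26, 6.81]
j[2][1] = 76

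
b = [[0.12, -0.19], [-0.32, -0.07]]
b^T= [[0.12, -0.32], [-0.19, -0.07]]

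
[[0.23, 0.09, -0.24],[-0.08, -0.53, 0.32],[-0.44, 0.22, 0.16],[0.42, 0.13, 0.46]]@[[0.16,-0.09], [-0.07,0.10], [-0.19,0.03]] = [[0.08, -0.02], [-0.04, -0.04], [-0.12, 0.07], [-0.03, -0.01]]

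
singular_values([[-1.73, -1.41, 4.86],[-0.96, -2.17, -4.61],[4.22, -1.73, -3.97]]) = [8.45, 3.62, 2.75]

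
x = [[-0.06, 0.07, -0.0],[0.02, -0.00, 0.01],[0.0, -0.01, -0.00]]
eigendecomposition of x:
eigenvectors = [[-0.97, -0.58, -0.53],[0.25, -0.58, -0.52],[0.03, 0.58, 0.67]]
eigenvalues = [-0.08, 0.01, 0.01]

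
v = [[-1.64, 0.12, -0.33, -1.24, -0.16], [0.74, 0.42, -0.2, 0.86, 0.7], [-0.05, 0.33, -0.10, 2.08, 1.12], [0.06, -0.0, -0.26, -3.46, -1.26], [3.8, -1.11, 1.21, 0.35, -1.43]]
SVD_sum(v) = [[-1.42,0.26,-0.43,-1.41,-0.1], [0.71,-0.13,0.21,0.71,0.05], [0.95,-0.17,0.28,0.94,0.07], [-1.68,0.30,-0.50,-1.66,-0.12], [2.19,-0.39,0.66,2.17,0.15]] + [[-0.08, 0.03, -0.02, 0.09, 0.07], [-0.32, 0.12, -0.09, 0.36, 0.29], [-1.08, 0.40, -0.31, 1.19, 0.97], [1.53, -0.56, 0.44, -1.68, -1.36], [1.69, -0.62, 0.48, -1.86, -1.51]] + [[-0.13, -0.16, 0.12, 0.08, -0.14], [0.35, 0.43, -0.32, -0.2, 0.36], [0.08, 0.10, -0.08, -0.05, 0.09], [0.21, 0.26, -0.19, -0.12, 0.22], [-0.08, -0.09, 0.07, 0.04, -0.08]] + [[0.0, -0.0, -0.00, -0.00, 0.0], [0.0, -0.0, -0.00, -0.00, 0.00], [0.00, -0.0, -0.00, -0.0, 0.00], [0.0, -0.0, -0.0, -0.00, 0.00], [0.0, -0.00, -0.00, -0.0, 0.00]] + [[0.00, -0.00, -0.00, 0.00, -0.0], [0.0, -0.00, -0.00, 0.0, -0.0], [-0.0, 0.0, 0.0, -0.00, 0.0], [-0.00, 0.00, 0.00, -0.00, 0.0], [0.00, -0.00, -0.0, 0.00, -0.00]]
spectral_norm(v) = 4.82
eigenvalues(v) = [(-3.01+1.29j), (-3.01-1.29j), (-0.16+0j), (-0.03+0j), 0j]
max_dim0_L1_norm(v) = 7.99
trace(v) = -6.21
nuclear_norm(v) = 10.36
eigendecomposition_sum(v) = [[(-0.75+0.93j), (0.1-0.19j), (-0.19+0.17j), (-0.65-0.69j), -0.06-0.54j],[-0.00-0.75j, (0.03+0.13j), (0.02-0.16j), 0.59+0.08j, 0.24+0.24j],[(-0.2-1.39j), 0.08+0.23j, 0.00-0.30j, 1.11-0.00j, 0.51+0.39j],[-0.09+2.16j, (-0.06-0.38j), (-0.09+0.45j), (-1.68-0.31j), -0.66-0.72j],[2.25-0.35j, -0.38+0.14j, (0.49+0j), 0.02+1.80j, -0.61+0.84j]] + [[-0.75-0.93j, 0.10+0.19j, -0.19-0.17j, -0.65+0.69j, (-0.06+0.54j)], [(-0+0.75j), (0.03-0.13j), 0.02+0.16j, (0.59-0.08j), (0.24-0.24j)], [-0.20+1.39j, 0.08-0.23j, 0.00+0.30j, 1.11+0.00j, (0.51-0.39j)], [-0.09-2.16j, -0.06+0.38j, (-0.09-0.45j), -1.68+0.31j, (-0.66+0.72j)], [2.25+0.35j, (-0.38-0.14j), (0.49-0j), 0.02-1.80j, -0.61-0.84j]] + [[-0.16+0.00j, (-0.09+0j), (0.05-0j), (0.07-0j), (-0.05+0j)], [(0.93-0j), (0.49-0j), (-0.3+0j), (-0.38+0j), 0.27-0.00j], [0.43-0.00j, (0.23-0j), (-0.14+0j), -0.18+0.00j, 0.12-0.00j], [(0.27-0j), 0.14-0.00j, (-0.09+0j), -0.11+0.00j, 0.08-0.00j], [-0.81+0.00j, -0.43+0.00j, (0.27-0j), (0.34-0j), (-0.23+0j)]] + [[(0.02-0j), (0.01-0j), -0.01+0.00j, -0.01+0.00j, (0.01-0j)], [(-0.18+0j), (-0.12+0j), (0.06-0j), (0.06-0j), (-0.05+0j)], [(-0.09+0j), -0.06+0.00j, (0.03-0j), (0.03-0j), -0.03+0.00j], [(-0.03+0j), -0.02+0.00j, 0.01-0.00j, (0.01-0j), (-0.01+0j)], [0.11-0.00j, (0.08-0j), (-0.03+0j), -0.04+0.00j, 0.03-0.00j]] + [[0.00-0.00j, 0.00-0.00j, (-0+0j), -0.00+0.00j, -0.00-0.00j], [0.00-0.00j, -0j, (-0+0j), -0.00+0.00j, -0.00-0.00j], [-0.00+0.00j, (-0+0j), (0.01-0j), 0.00-0.00j, 0j], [-0j, 0.00-0.00j, (-0+0j), -0.00+0.00j, (-0-0j)], [-0.00+0.00j, (-0+0j), 0.00-0.00j, -0j, 0.00+0.00j]]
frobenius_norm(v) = 6.71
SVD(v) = [[-0.43, 0.03, 0.3, 0.82, -0.24], [0.21, 0.13, -0.79, 0.25, -0.51], [0.29, 0.43, -0.19, 0.41, 0.73], [-0.50, -0.60, -0.47, 0.05, 0.40], [0.66, -0.66, 0.17, 0.31, -0.0]] @ diag([4.820521730552187, 4.563951470418297, 0.9689102834875535, 0.004935615679771476, 0.002392319119200495]) @ [[0.69, -0.12, 0.21, 0.68, 0.05], [-0.56, 0.20, -0.16, 0.61, 0.50], [-0.46, -0.56, 0.42, 0.27, -0.47], [0.06, -0.71, -0.01, -0.24, 0.66], [-0.04, 0.34, 0.87, -0.18, 0.31]]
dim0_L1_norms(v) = [6.29, 1.98, 2.1, 7.99, 4.67]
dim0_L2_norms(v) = [4.21, 1.24, 1.3, 4.32, 2.32]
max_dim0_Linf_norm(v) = 3.8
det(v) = 0.00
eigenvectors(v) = [[-0.24+0.22j,  (-0.24-0.22j),  0.12+0.00j,  (0.09+0j),  -0.01+0.00j], [0.03-0.20j,  0.03+0.20j,  (-0.69+0j),  -0.77+0.00j,  (-0.01+0j)], [0.01-0.38j,  0.01+0.38j,  (-0.32+0j),  -0.38+0.00j,  (0.78+0j)], [-0.11+0.57j,  -0.11-0.57j,  (-0.2+0j),  -0.14+0.00j,  -0.27+0.00j], [(0.61+0j),  0.61-0.00j,  0.61+0.00j,  0.48+0.00j,  (0.57+0j)]]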